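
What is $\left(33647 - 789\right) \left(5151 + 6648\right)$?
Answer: $387691542$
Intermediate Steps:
$\left(33647 - 789\right) \left(5151 + 6648\right) = 32858 \cdot 11799 = 387691542$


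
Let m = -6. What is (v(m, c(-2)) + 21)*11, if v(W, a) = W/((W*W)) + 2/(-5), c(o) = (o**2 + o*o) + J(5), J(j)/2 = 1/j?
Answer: 6743/30 ≈ 224.77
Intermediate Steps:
J(j) = 2/j
c(o) = 2/5 + 2*o**2 (c(o) = (o**2 + o*o) + 2/5 = (o**2 + o**2) + 2*(1/5) = 2*o**2 + 2/5 = 2/5 + 2*o**2)
v(W, a) = -2/5 + 1/W (v(W, a) = W/(W**2) + 2*(-1/5) = W/W**2 - 2/5 = 1/W - 2/5 = -2/5 + 1/W)
(v(m, c(-2)) + 21)*11 = ((-2/5 + 1/(-6)) + 21)*11 = ((-2/5 - 1/6) + 21)*11 = (-17/30 + 21)*11 = (613/30)*11 = 6743/30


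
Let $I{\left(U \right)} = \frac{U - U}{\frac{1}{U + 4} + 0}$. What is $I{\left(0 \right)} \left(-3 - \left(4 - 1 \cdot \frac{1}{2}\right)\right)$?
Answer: $0$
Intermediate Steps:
$I{\left(U \right)} = 0$ ($I{\left(U \right)} = \frac{0}{\frac{1}{4 + U} + 0} = \frac{0}{\frac{1}{4 + U}} = 0 \left(4 + U\right) = 0$)
$I{\left(0 \right)} \left(-3 - \left(4 - 1 \cdot \frac{1}{2}\right)\right) = 0 \left(-3 - \left(4 - 1 \cdot \frac{1}{2}\right)\right) = 0 \left(-3 + \left(1 \cdot \frac{1}{2} - 4\right)\right) = 0 \left(-3 + \left(\frac{1}{2} - 4\right)\right) = 0 \left(-3 - \frac{7}{2}\right) = 0 \left(- \frac{13}{2}\right) = 0$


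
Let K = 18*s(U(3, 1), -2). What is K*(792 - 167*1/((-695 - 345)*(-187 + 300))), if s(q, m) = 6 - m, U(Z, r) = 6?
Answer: 837684063/7345 ≈ 1.1405e+5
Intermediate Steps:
K = 144 (K = 18*(6 - 1*(-2)) = 18*(6 + 2) = 18*8 = 144)
K*(792 - 167*1/((-695 - 345)*(-187 + 300))) = 144*(792 - 167*1/((-695 - 345)*(-187 + 300))) = 144*(792 - 167/(113*(-1040))) = 144*(792 - 167/(-117520)) = 144*(792 - 167*(-1/117520)) = 144*(792 + 167/117520) = 144*(93076007/117520) = 837684063/7345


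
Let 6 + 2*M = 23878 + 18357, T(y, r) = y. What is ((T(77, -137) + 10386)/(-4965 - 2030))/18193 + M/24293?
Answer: 5373555662697/6183056060510 ≈ 0.86908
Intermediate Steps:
M = 42229/2 (M = -3 + (23878 + 18357)/2 = -3 + (1/2)*42235 = -3 + 42235/2 = 42229/2 ≈ 21115.)
((T(77, -137) + 10386)/(-4965 - 2030))/18193 + M/24293 = ((77 + 10386)/(-4965 - 2030))/18193 + (42229/2)/24293 = (10463/(-6995))*(1/18193) + (42229/2)*(1/24293) = (10463*(-1/6995))*(1/18193) + 42229/48586 = -10463/6995*1/18193 + 42229/48586 = -10463/127260035 + 42229/48586 = 5373555662697/6183056060510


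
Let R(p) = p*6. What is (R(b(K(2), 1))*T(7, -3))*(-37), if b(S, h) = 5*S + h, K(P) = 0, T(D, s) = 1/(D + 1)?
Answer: -111/4 ≈ -27.750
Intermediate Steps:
T(D, s) = 1/(1 + D)
b(S, h) = h + 5*S
R(p) = 6*p
(R(b(K(2), 1))*T(7, -3))*(-37) = ((6*(1 + 5*0))/(1 + 7))*(-37) = ((6*(1 + 0))/8)*(-37) = ((6*1)*(⅛))*(-37) = (6*(⅛))*(-37) = (¾)*(-37) = -111/4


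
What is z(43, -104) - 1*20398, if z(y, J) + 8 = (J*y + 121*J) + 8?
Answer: -37454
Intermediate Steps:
z(y, J) = 121*J + J*y (z(y, J) = -8 + ((J*y + 121*J) + 8) = -8 + ((121*J + J*y) + 8) = -8 + (8 + 121*J + J*y) = 121*J + J*y)
z(43, -104) - 1*20398 = -104*(121 + 43) - 1*20398 = -104*164 - 20398 = -17056 - 20398 = -37454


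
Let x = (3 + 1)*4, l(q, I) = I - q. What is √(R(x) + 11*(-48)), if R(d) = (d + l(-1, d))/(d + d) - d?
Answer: 5*I*√1390/8 ≈ 23.302*I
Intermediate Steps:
x = 16 (x = 4*4 = 16)
R(d) = -d + (1 + 2*d)/(2*d) (R(d) = (d + (d - 1*(-1)))/(d + d) - d = (d + (d + 1))/((2*d)) - d = (d + (1 + d))*(1/(2*d)) - d = (1 + 2*d)*(1/(2*d)) - d = (1 + 2*d)/(2*d) - d = -d + (1 + 2*d)/(2*d))
√(R(x) + 11*(-48)) = √((1 + (½)/16 - 1*16) + 11*(-48)) = √((1 + (½)*(1/16) - 16) - 528) = √((1 + 1/32 - 16) - 528) = √(-479/32 - 528) = √(-17375/32) = 5*I*√1390/8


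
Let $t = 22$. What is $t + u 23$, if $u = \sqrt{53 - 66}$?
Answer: $22 + 23 i \sqrt{13} \approx 22.0 + 82.928 i$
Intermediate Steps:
$u = i \sqrt{13}$ ($u = \sqrt{-13} = i \sqrt{13} \approx 3.6056 i$)
$t + u 23 = 22 + i \sqrt{13} \cdot 23 = 22 + 23 i \sqrt{13}$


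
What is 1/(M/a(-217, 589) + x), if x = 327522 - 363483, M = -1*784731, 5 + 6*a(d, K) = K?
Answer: -292/12854805 ≈ -2.2715e-5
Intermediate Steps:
a(d, K) = -⅚ + K/6
M = -784731
x = -35961
1/(M/a(-217, 589) + x) = 1/(-784731/(-⅚ + (⅙)*589) - 35961) = 1/(-784731/(-⅚ + 589/6) - 35961) = 1/(-784731/292/3 - 35961) = 1/(-784731*3/292 - 35961) = 1/(-2354193/292 - 35961) = 1/(-12854805/292) = -292/12854805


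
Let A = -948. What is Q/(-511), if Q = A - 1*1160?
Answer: 2108/511 ≈ 4.1252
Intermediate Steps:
Q = -2108 (Q = -948 - 1*1160 = -948 - 1160 = -2108)
Q/(-511) = -2108/(-511) = -2108*(-1/511) = 2108/511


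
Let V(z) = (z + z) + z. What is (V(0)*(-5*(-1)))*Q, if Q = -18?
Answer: 0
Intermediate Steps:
V(z) = 3*z (V(z) = 2*z + z = 3*z)
(V(0)*(-5*(-1)))*Q = ((3*0)*(-5*(-1)))*(-18) = (0*5)*(-18) = 0*(-18) = 0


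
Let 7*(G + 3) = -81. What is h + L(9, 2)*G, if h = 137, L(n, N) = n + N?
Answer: -163/7 ≈ -23.286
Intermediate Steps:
L(n, N) = N + n
G = -102/7 (G = -3 + (1/7)*(-81) = -3 - 81/7 = -102/7 ≈ -14.571)
h + L(9, 2)*G = 137 + (2 + 9)*(-102/7) = 137 + 11*(-102/7) = 137 - 1122/7 = -163/7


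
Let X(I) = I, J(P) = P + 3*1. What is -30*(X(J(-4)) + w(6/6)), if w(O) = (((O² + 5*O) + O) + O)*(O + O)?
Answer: -450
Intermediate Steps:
J(P) = 3 + P (J(P) = P + 3 = 3 + P)
w(O) = 2*O*(O² + 7*O) (w(O) = ((O² + 6*O) + O)*(2*O) = (O² + 7*O)*(2*O) = 2*O*(O² + 7*O))
-30*(X(J(-4)) + w(6/6)) = -30*((3 - 4) + 2*(6/6)²*(7 + 6/6)) = -30*(-1 + 2*(6*(⅙))²*(7 + 6*(⅙))) = -30*(-1 + 2*1²*(7 + 1)) = -30*(-1 + 2*1*8) = -30*(-1 + 16) = -30*15 = -450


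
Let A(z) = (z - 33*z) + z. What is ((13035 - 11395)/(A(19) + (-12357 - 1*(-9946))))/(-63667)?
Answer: 41/4775025 ≈ 8.5863e-6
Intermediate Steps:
A(z) = -31*z (A(z) = -32*z + z = -31*z)
((13035 - 11395)/(A(19) + (-12357 - 1*(-9946))))/(-63667) = ((13035 - 11395)/(-31*19 + (-12357 - 1*(-9946))))/(-63667) = (1640/(-589 + (-12357 + 9946)))*(-1/63667) = (1640/(-589 - 2411))*(-1/63667) = (1640/(-3000))*(-1/63667) = (1640*(-1/3000))*(-1/63667) = -41/75*(-1/63667) = 41/4775025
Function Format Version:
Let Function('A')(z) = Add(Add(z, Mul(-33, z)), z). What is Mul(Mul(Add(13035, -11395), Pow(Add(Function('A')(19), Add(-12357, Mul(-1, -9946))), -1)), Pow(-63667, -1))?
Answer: Rational(41, 4775025) ≈ 8.5863e-6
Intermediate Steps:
Function('A')(z) = Mul(-31, z) (Function('A')(z) = Add(Mul(-32, z), z) = Mul(-31, z))
Mul(Mul(Add(13035, -11395), Pow(Add(Function('A')(19), Add(-12357, Mul(-1, -9946))), -1)), Pow(-63667, -1)) = Mul(Mul(Add(13035, -11395), Pow(Add(Mul(-31, 19), Add(-12357, Mul(-1, -9946))), -1)), Pow(-63667, -1)) = Mul(Mul(1640, Pow(Add(-589, Add(-12357, 9946)), -1)), Rational(-1, 63667)) = Mul(Mul(1640, Pow(Add(-589, -2411), -1)), Rational(-1, 63667)) = Mul(Mul(1640, Pow(-3000, -1)), Rational(-1, 63667)) = Mul(Mul(1640, Rational(-1, 3000)), Rational(-1, 63667)) = Mul(Rational(-41, 75), Rational(-1, 63667)) = Rational(41, 4775025)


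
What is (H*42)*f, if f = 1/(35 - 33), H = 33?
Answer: 693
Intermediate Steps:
f = 1/2 ≈ 0.50000
(H*42)*f = (33*42)*(1/2) = 1386*(1/2) = 693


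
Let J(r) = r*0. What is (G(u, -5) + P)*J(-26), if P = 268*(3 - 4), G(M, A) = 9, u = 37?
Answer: 0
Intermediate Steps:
J(r) = 0
P = -268 (P = 268*(-1) = -268)
(G(u, -5) + P)*J(-26) = (9 - 268)*0 = -259*0 = 0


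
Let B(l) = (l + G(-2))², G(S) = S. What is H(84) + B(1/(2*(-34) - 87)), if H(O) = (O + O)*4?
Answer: 16241521/24025 ≈ 676.03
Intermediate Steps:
H(O) = 8*O (H(O) = (2*O)*4 = 8*O)
B(l) = (-2 + l)² (B(l) = (l - 2)² = (-2 + l)²)
H(84) + B(1/(2*(-34) - 87)) = 8*84 + (-2 + 1/(2*(-34) - 87))² = 672 + (-2 + 1/(-68 - 87))² = 672 + (-2 + 1/(-155))² = 672 + (-2 - 1/155)² = 672 + (-311/155)² = 672 + 96721/24025 = 16241521/24025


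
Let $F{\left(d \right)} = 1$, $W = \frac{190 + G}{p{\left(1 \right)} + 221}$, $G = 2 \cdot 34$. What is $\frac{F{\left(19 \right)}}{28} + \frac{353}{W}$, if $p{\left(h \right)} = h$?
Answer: $\frac{365751}{1204} \approx 303.78$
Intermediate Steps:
$G = 68$
$W = \frac{43}{37}$ ($W = \frac{190 + 68}{1 + 221} = \frac{258}{222} = 258 \cdot \frac{1}{222} = \frac{43}{37} \approx 1.1622$)
$\frac{F{\left(19 \right)}}{28} + \frac{353}{W} = 1 \cdot \frac{1}{28} + \frac{353}{\frac{43}{37}} = 1 \cdot \frac{1}{28} + 353 \cdot \frac{37}{43} = \frac{1}{28} + \frac{13061}{43} = \frac{365751}{1204}$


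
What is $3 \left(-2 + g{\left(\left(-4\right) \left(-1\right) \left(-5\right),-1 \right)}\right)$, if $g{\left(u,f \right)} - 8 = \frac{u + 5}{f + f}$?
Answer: $\frac{81}{2} \approx 40.5$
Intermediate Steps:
$g{\left(u,f \right)} = 8 + \frac{5 + u}{2 f}$ ($g{\left(u,f \right)} = 8 + \frac{u + 5}{f + f} = 8 + \frac{5 + u}{2 f}$)
$3 \left(-2 + g{\left(\left(-4\right) \left(-1\right) \left(-5\right),-1 \right)}\right) = 3 \left(-2 + \frac{5 + \left(-4\right) \left(-1\right) \left(-5\right) + 16 \left(-1\right)}{2 \left(-1\right)}\right) = 3 \left(-2 + \frac{1}{2} \left(-1\right) \left(5 + 4 \left(-5\right) - 16\right)\right) = 3 \left(-2 + \frac{1}{2} \left(-1\right) \left(5 - 20 - 16\right)\right) = 3 \left(-2 + \frac{1}{2} \left(-1\right) \left(-31\right)\right) = 3 \left(-2 + \frac{31}{2}\right) = 3 \cdot \frac{27}{2} = \frac{81}{2}$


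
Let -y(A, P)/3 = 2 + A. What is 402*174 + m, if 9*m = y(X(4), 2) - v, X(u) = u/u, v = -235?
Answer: 629758/9 ≈ 69973.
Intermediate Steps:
X(u) = 1
y(A, P) = -6 - 3*A (y(A, P) = -3*(2 + A) = -6 - 3*A)
m = 226/9 (m = ((-6 - 3*1) - 1*(-235))/9 = ((-6 - 3) + 235)/9 = (-9 + 235)/9 = (⅑)*226 = 226/9 ≈ 25.111)
402*174 + m = 402*174 + 226/9 = 69948 + 226/9 = 629758/9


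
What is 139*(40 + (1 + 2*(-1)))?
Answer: 5421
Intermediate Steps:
139*(40 + (1 + 2*(-1))) = 139*(40 + (1 - 2)) = 139*(40 - 1) = 139*39 = 5421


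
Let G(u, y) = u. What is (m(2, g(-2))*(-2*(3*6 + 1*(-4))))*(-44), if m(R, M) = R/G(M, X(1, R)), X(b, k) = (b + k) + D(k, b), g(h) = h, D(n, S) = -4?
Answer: -1232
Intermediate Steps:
X(b, k) = -4 + b + k (X(b, k) = (b + k) - 4 = -4 + b + k)
m(R, M) = R/M
(m(2, g(-2))*(-2*(3*6 + 1*(-4))))*(-44) = ((2/(-2))*(-2*(3*6 + 1*(-4))))*(-44) = ((2*(-1/2))*(-2*(18 - 4)))*(-44) = -(-2)*14*(-44) = -1*(-28)*(-44) = 28*(-44) = -1232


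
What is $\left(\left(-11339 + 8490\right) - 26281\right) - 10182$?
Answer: $-39312$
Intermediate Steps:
$\left(\left(-11339 + 8490\right) - 26281\right) - 10182 = \left(-2849 - 26281\right) - 10182 = -29130 - 10182 = -39312$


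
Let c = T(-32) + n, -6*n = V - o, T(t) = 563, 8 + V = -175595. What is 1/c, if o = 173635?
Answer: 3/176308 ≈ 1.7016e-5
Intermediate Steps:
V = -175603 (V = -8 - 175595 = -175603)
n = 174619/3 (n = -(-175603 - 1*173635)/6 = -(-175603 - 173635)/6 = -⅙*(-349238) = 174619/3 ≈ 58206.)
c = 176308/3 (c = 563 + 174619/3 = 176308/3 ≈ 58769.)
1/c = 1/(176308/3) = 3/176308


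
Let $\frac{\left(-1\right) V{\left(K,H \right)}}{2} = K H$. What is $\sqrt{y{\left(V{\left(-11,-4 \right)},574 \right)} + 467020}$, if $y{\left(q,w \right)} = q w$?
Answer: $2 \sqrt{104127} \approx 645.37$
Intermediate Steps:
$V{\left(K,H \right)} = - 2 H K$ ($V{\left(K,H \right)} = - 2 K H = - 2 H K$)
$\sqrt{y{\left(V{\left(-11,-4 \right)},574 \right)} + 467020} = \sqrt{\left(-2\right) \left(-4\right) \left(-11\right) 574 + 467020} = \sqrt{\left(-88\right) 574 + 467020} = \sqrt{-50512 + 467020} = \sqrt{416508} = 2 \sqrt{104127}$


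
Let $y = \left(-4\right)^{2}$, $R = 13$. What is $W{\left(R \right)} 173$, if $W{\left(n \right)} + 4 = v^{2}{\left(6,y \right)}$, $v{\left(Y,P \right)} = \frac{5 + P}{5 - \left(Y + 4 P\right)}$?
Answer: $- \frac{2847407}{4225} \approx -673.94$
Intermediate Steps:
$y = 16$
$v{\left(Y,P \right)} = \frac{5 + P}{5 - Y - 4 P}$
$W{\left(n \right)} = - \frac{16459}{4225}$ ($W{\left(n \right)} = -4 + \left(\frac{-5 - 16}{-5 + 6 + 4 \cdot 16}\right)^{2} = -4 + \left(\frac{-5 - 16}{-5 + 6 + 64}\right)^{2} = -4 + \left(\frac{1}{65} \left(-21\right)\right)^{2} = -4 + \left(- \frac{21}{65}\right)^{2} = -4 + \frac{441}{4225} = - \frac{16459}{4225}$)
$W{\left(R \right)} 173 = \left(- \frac{16459}{4225}\right) 173 = - \frac{2847407}{4225}$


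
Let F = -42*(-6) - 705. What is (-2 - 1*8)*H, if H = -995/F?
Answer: -9950/453 ≈ -21.965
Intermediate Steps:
F = -453 (F = 252 - 705 = -453)
H = 995/453 (H = -995/(-453) = -995*(-1/453) = 995/453 ≈ 2.1965)
(-2 - 1*8)*H = (-2 - 1*8)*(995/453) = (-2 - 8)*(995/453) = -10*995/453 = -9950/453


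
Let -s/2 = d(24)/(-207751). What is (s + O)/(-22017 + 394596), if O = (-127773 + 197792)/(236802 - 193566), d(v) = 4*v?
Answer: 14554818581/3346624636366644 ≈ 4.3491e-6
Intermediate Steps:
s = 192/207751 (s = -2*4*24/(-207751) = -192*(-1)/207751 = -2*(-96/207751) = 192/207751 ≈ 0.00092418)
O = 70019/43236 ≈ 1.6195
(s + O)/(-22017 + 394596) = (192/207751 + 70019/43236)/(-22017 + 394596) = (14554818581/8982322236)/372579 = (14554818581/8982322236)*(1/372579) = 14554818581/3346624636366644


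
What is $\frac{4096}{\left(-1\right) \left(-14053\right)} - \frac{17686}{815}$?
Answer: $- \frac{245203118}{11453195} \approx -21.409$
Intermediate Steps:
$\frac{4096}{\left(-1\right) \left(-14053\right)} - \frac{17686}{815} = \frac{4096}{14053} - \frac{17686}{815} = - \frac{245203118}{11453195}$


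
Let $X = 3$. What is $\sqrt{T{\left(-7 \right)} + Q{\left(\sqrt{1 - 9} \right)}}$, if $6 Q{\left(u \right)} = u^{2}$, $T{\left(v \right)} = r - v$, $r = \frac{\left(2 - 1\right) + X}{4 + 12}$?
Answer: $\frac{\sqrt{213}}{6} \approx 2.4324$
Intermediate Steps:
$r = \frac{1}{4}$ ($r = \frac{\left(2 - 1\right) + 3}{4 + 12} = \frac{1 + 3}{16} = 4 \cdot \frac{1}{16} = \frac{1}{4} \approx 0.25$)
$T{\left(v \right)} = \frac{1}{4} - v$
$Q{\left(u \right)} = \frac{u^{2}}{6}$
$\sqrt{T{\left(-7 \right)} + Q{\left(\sqrt{1 - 9} \right)}} = \sqrt{\left(\frac{1}{4} - -7\right) + \frac{\left(\sqrt{1 - 9}\right)^{2}}{6}} = \sqrt{\left(\frac{1}{4} + 7\right) + \frac{\left(\sqrt{-8}\right)^{2}}{6}} = \sqrt{\frac{29}{4} + \frac{\left(2 i \sqrt{2}\right)^{2}}{6}} = \sqrt{\frac{29}{4} + \frac{1}{6} \left(-8\right)} = \sqrt{\frac{29}{4} - \frac{4}{3}} = \sqrt{\frac{71}{12}} = \frac{\sqrt{213}}{6}$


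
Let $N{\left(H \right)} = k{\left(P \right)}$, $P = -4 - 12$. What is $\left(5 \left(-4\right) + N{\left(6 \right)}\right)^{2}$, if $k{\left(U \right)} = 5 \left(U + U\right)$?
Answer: $32400$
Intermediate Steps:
$P = -16$ ($P = -4 - 12 = -16$)
$k{\left(U \right)} = 10 U$ ($k{\left(U \right)} = 5 \cdot 2 U = 10 U$)
$N{\left(H \right)} = -160$ ($N{\left(H \right)} = 10 \left(-16\right) = -160$)
$\left(5 \left(-4\right) + N{\left(6 \right)}\right)^{2} = \left(5 \left(-4\right) - 160\right)^{2} = \left(-20 - 160\right)^{2} = \left(-180\right)^{2} = 32400$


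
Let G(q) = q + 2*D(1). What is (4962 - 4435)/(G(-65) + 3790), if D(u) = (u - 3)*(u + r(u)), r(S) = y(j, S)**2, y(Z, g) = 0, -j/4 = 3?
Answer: 527/3721 ≈ 0.14163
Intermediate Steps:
j = -12 (j = -4*3 = -12)
r(S) = 0 (r(S) = 0**2 = 0)
D(u) = u*(-3 + u) (D(u) = (u - 3)*(u + 0) = (-3 + u)*u = u*(-3 + u))
G(q) = -4 + q (G(q) = q + 2*(1*(-3 + 1)) = q + 2*(1*(-2)) = q + 2*(-2) = q - 4 = -4 + q)
(4962 - 4435)/(G(-65) + 3790) = (4962 - 4435)/((-4 - 65) + 3790) = 527/(-69 + 3790) = 527/3721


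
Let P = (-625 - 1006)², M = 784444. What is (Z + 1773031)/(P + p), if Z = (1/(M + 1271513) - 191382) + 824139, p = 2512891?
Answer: 4946196679117/10635572470764 ≈ 0.46506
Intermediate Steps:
Z = 1300921183450/2055957 (Z = (1/(784444 + 1271513) - 191382) + 824139 = (1/2055957 - 191382) + 824139 = -393473162573/2055957 + 824139 = 1300921183450/2055957 ≈ 6.3276e+5)
P = 2660161 (P = (-1631)² = 2660161)
(Z + 1773031)/(P + p) = (1300921183450/2055957 + 1773031)/(2660161 + 2512891) = (4946196679117/2055957)/5173052 = (4946196679117/2055957)*(1/5173052) = 4946196679117/10635572470764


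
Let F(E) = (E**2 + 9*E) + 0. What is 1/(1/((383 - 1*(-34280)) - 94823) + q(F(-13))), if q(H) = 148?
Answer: 60160/8903679 ≈ 0.0067568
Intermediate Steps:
F(E) = E**2 + 9*E
1/(1/((383 - 1*(-34280)) - 94823) + q(F(-13))) = 1/(1/((383 - 1*(-34280)) - 94823) + 148) = 1/(1/((383 + 34280) - 94823) + 148) = 1/(1/(34663 - 94823) + 148) = 1/(1/(-60160) + 148) = 1/(-1/60160 + 148) = 1/(8903679/60160) = 60160/8903679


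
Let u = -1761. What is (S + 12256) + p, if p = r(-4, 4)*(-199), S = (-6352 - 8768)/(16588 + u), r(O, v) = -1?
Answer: 184655165/14827 ≈ 12454.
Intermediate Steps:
S = -15120/14827 (S = (-6352 - 8768)/(16588 - 1761) = -15120/14827 ≈ -1.0198)
p = 199 (p = -1*(-199) = 199)
(S + 12256) + p = (-15120/14827 + 12256) + 199 = 181704592/14827 + 199 = 184655165/14827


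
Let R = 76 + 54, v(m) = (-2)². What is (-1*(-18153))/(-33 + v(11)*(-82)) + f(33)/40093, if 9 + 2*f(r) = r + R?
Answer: -727780432/14473573 ≈ -50.283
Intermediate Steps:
v(m) = 4
R = 130
f(r) = 121/2 + r/2 (f(r) = -9/2 + (r + 130)/2 = -9/2 + (130 + r)/2 = -9/2 + (65 + r/2) = 121/2 + r/2)
(-1*(-18153))/(-33 + v(11)*(-82)) + f(33)/40093 = (-1*(-18153))/(-33 + 4*(-82)) + (121/2 + (½)*33)/40093 = 18153/(-33 - 328) + (121/2 + 33/2)*(1/40093) = 18153/(-361) + 77*(1/40093) = 18153*(-1/361) + 77/40093 = -18153/361 + 77/40093 = -727780432/14473573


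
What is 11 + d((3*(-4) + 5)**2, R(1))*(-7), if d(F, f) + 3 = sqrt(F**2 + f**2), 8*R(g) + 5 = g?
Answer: 32 - 7*sqrt(9605)/2 ≈ -311.02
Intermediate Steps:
R(g) = -5/8 + g/8
d(F, f) = -3 + sqrt(F**2 + f**2)
11 + d((3*(-4) + 5)**2, R(1))*(-7) = 11 + (-3 + sqrt(((3*(-4) + 5)**2)**2 + (-5/8 + (1/8)*1)**2))*(-7) = 11 + (-3 + sqrt(((-12 + 5)**2)**2 + (-5/8 + 1/8)**2))*(-7) = 11 + (-3 + sqrt(((-7)**2)**2 + (-1/2)**2))*(-7) = 11 + (-3 + sqrt(49**2 + 1/4))*(-7) = 11 + (-3 + sqrt(2401 + 1/4))*(-7) = 11 + (-3 + sqrt(9605/4))*(-7) = 11 + (-3 + sqrt(9605)/2)*(-7) = 11 + (21 - 7*sqrt(9605)/2) = 32 - 7*sqrt(9605)/2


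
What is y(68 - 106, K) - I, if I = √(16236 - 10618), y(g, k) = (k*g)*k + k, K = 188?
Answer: -1342884 - 53*√2 ≈ -1.3430e+6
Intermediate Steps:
y(g, k) = k + g*k² (y(g, k) = (g*k)*k + k = g*k² + k = k + g*k²)
I = 53*√2 (I = √5618 = 53*√2 ≈ 74.953)
y(68 - 106, K) - I = 188*(1 + (68 - 106)*188) - 53*√2 = 188*(1 - 38*188) - 53*√2 = 188*(1 - 7144) - 53*√2 = 188*(-7143) - 53*√2 = -1342884 - 53*√2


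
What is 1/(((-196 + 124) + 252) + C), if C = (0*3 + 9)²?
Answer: 1/261 ≈ 0.0038314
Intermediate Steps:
C = 81 (C = (0 + 9)² = 9² = 81)
1/(((-196 + 124) + 252) + C) = 1/(((-196 + 124) + 252) + 81) = 1/((-72 + 252) + 81) = 1/(180 + 81) = 1/261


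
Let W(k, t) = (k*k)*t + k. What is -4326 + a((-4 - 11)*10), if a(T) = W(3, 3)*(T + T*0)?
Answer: -8826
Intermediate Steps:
W(k, t) = k + t*k² (W(k, t) = k²*t + k = t*k² + k = k + t*k²)
a(T) = 30*T (a(T) = (3*(1 + 3*3))*(T + T*0) = (3*(1 + 9))*(T + 0) = (3*10)*T = 30*T)
-4326 + a((-4 - 11)*10) = -4326 + 30*((-4 - 11)*10) = -4326 + 30*(-15*10) = -4326 + 30*(-150) = -4326 - 4500 = -8826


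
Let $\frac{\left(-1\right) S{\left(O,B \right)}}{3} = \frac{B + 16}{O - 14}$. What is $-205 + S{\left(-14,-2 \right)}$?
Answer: $- \frac{407}{2} \approx -203.5$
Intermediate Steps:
$S{\left(O,B \right)} = - \frac{3 \left(16 + B\right)}{-14 + O}$ ($S{\left(O,B \right)} = - 3 \frac{B + 16}{O - 14} = - 3 \frac{16 + B}{-14 + O} = - \frac{3 \left(16 + B\right)}{-14 + O}$)
$-205 + S{\left(-14,-2 \right)} = -205 + \frac{3 \left(-16 - -2\right)}{-14 - 14} = -205 + \frac{3 \left(-16 + 2\right)}{-28} = -205 + 3 \left(- \frac{1}{28}\right) \left(-14\right) = -205 + \frac{3}{2} = - \frac{407}{2}$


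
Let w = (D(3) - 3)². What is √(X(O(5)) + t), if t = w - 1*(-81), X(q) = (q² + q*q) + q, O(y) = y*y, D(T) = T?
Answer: 2*√339 ≈ 36.824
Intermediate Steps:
w = 0 (w = (3 - 3)² = 0² = 0)
O(y) = y²
X(q) = q + 2*q² (X(q) = (q² + q²) + q = 2*q² + q = q + 2*q²)
t = 81 (t = 0 - 1*(-81) = 0 + 81 = 81)
√(X(O(5)) + t) = √(5²*(1 + 2*5²) + 81) = √(25*(1 + 2*25) + 81) = √(25*(1 + 50) + 81) = √(25*51 + 81) = √(1275 + 81) = √1356 = 2*√339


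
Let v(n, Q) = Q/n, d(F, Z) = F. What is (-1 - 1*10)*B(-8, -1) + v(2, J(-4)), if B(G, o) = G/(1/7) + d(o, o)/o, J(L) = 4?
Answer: 607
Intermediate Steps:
B(G, o) = 1 + 7*G (B(G, o) = G/(1/7) + o/o = G/(1/7) + 1 = G*7 + 1 = 7*G + 1 = 1 + 7*G)
(-1 - 1*10)*B(-8, -1) + v(2, J(-4)) = (-1 - 1*10)*(1 + 7*(-8)) + 4/2 = (-1 - 10)*(1 - 56) + 4*(1/2) = -11*(-55) + 2 = 605 + 2 = 607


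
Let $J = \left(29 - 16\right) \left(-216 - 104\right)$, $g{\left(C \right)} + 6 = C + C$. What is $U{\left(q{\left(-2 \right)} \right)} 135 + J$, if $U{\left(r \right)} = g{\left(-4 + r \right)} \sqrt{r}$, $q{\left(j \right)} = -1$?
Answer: $-4160 - 2160 i \approx -4160.0 - 2160.0 i$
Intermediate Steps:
$g{\left(C \right)} = -6 + 2 C$ ($g{\left(C \right)} = -6 + \left(C + C\right) = -6 + 2 C$)
$J = -4160$ ($J = 13 \left(-320\right) = -4160$)
$U{\left(r \right)} = \sqrt{r} \left(-14 + 2 r\right)$ ($U{\left(r \right)} = \left(-6 + 2 \left(-4 + r\right)\right) \sqrt{r} = \left(-6 + \left(-8 + 2 r\right)\right) \sqrt{r} = \left(-14 + 2 r\right) \sqrt{r} = \sqrt{r} \left(-14 + 2 r\right)$)
$U{\left(q{\left(-2 \right)} \right)} 135 + J = 2 \sqrt{-1} \left(-7 - 1\right) 135 - 4160 = 2 i \left(-8\right) 135 - 4160 = - 16 i 135 - 4160 = - 2160 i - 4160 = -4160 - 2160 i$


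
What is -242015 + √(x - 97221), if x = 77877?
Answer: -242015 + 4*I*√1209 ≈ -2.4202e+5 + 139.08*I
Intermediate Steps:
-242015 + √(x - 97221) = -242015 + √(77877 - 97221) = -242015 + √(-19344) = -242015 + 4*I*√1209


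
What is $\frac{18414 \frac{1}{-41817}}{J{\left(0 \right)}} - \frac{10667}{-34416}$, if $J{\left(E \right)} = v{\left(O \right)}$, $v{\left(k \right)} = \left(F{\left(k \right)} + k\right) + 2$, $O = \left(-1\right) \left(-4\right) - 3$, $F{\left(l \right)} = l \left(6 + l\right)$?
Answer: $\frac{637813861}{2398623120} \approx 0.26591$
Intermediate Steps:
$O = 1$ ($O = 4 - 3 = 1$)
$v{\left(k \right)} = 2 + k + k \left(6 + k\right)$ ($v{\left(k \right)} = \left(k \left(6 + k\right) + k\right) + 2 = \left(k + k \left(6 + k\right)\right) + 2 = 2 + k + k \left(6 + k\right)$)
$J{\left(E \right)} = 10$ ($J{\left(E \right)} = 2 + 1 + 1 \left(6 + 1\right) = 2 + 1 + 1 \cdot 7 = 2 + 1 + 7 = 10$)
$\frac{18414 \frac{1}{-41817}}{J{\left(0 \right)}} - \frac{10667}{-34416} = \frac{18414 \frac{1}{-41817}}{10} - \frac{10667}{-34416} = 18414 \left(- \frac{1}{41817}\right) \frac{1}{10} - - \frac{10667}{34416} = \left(- \frac{6138}{13939}\right) \frac{1}{10} + \frac{10667}{34416} = - \frac{3069}{69695} + \frac{10667}{34416} = \frac{637813861}{2398623120}$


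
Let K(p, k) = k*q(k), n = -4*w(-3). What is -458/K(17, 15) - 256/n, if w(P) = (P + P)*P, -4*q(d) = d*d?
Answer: 13832/3375 ≈ 4.0984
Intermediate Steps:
q(d) = -d**2/4 (q(d) = -d*d/4 = -d**2/4)
w(P) = 2*P**2 (w(P) = (2*P)*P = 2*P**2)
n = -72 (n = -8*(-3)**2 = -8*9 = -4*18 = -72)
K(p, k) = -k**3/4 (K(p, k) = k*(-k**2/4) = -k**3/4)
-458/K(17, 15) - 256/n = -458/((-1/4*15**3)) - 256/(-72) = -458/((-1/4*3375)) - 256*(-1/72) = -458/(-3375/4) + 32/9 = -458*(-4/3375) + 32/9 = 1832/3375 + 32/9 = 13832/3375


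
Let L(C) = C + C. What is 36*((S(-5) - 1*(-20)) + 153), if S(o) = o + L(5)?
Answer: 6408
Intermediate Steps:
L(C) = 2*C
S(o) = 10 + o (S(o) = o + 2*5 = o + 10 = 10 + o)
36*((S(-5) - 1*(-20)) + 153) = 36*(((10 - 5) - 1*(-20)) + 153) = 36*((5 + 20) + 153) = 36*(25 + 153) = 36*178 = 6408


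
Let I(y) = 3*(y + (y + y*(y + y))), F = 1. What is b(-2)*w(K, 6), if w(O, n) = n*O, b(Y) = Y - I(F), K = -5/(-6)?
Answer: -70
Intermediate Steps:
I(y) = 6*y + 6*y**2 (I(y) = 3*(y + (y + y*(2*y))) = 3*(y + (y + 2*y**2)) = 3*(2*y + 2*y**2) = 6*y + 6*y**2)
K = 5/6 (K = -5*(-1/6) = 5/6 ≈ 0.83333)
b(Y) = -12 + Y (b(Y) = Y - 6*(1 + 1) = Y - 6*2 = Y - 1*12 = Y - 12 = -12 + Y)
w(O, n) = O*n
b(-2)*w(K, 6) = (-12 - 2)*((5/6)*6) = -14*5 = -70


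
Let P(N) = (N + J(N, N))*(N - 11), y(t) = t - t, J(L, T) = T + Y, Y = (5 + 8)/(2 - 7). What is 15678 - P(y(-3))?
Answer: 78247/5 ≈ 15649.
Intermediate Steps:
Y = -13/5 (Y = 13/(-5) = 13*(-⅕) = -13/5 ≈ -2.6000)
J(L, T) = -13/5 + T (J(L, T) = T - 13/5 = -13/5 + T)
y(t) = 0
P(N) = (-11 + N)*(-13/5 + 2*N) (P(N) = (N + (-13/5 + N))*(N - 11) = (-13/5 + 2*N)*(-11 + N) = (-11 + N)*(-13/5 + 2*N))
15678 - P(y(-3)) = 15678 - (143/5 + 2*0² - 123/5*0) = 15678 - (143/5 + 2*0 + 0) = 15678 - (143/5 + 0 + 0) = 15678 - 1*143/5 = 15678 - 143/5 = 78247/5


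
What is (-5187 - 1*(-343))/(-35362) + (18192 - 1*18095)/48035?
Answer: 118055827/849306835 ≈ 0.13900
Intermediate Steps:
(-5187 - 1*(-343))/(-35362) + (18192 - 1*18095)/48035 = (-5187 + 343)*(-1/35362) + (18192 - 18095)*(1/48035) = -4844*(-1/35362) + 97*(1/48035) = 2422/17681 + 97/48035 = 118055827/849306835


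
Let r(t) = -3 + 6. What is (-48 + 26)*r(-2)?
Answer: -66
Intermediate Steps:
r(t) = 3
(-48 + 26)*r(-2) = (-48 + 26)*3 = -22*3 = -66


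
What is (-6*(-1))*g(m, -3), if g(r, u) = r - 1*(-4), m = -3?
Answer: 6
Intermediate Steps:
g(r, u) = 4 + r (g(r, u) = r + 4 = 4 + r)
(-6*(-1))*g(m, -3) = (-6*(-1))*(4 - 3) = 6*1 = 6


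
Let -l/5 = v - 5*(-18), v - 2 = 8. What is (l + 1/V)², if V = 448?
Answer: 50175552001/200704 ≈ 2.5000e+5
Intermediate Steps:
v = 10 (v = 2 + 8 = 10)
l = -500 (l = -5*(10 - 5*(-18)) = -5*(10 + 90) = -5*100 = -500)
(l + 1/V)² = (-500 + 1/448)² = (-223999/448)² = 50175552001/200704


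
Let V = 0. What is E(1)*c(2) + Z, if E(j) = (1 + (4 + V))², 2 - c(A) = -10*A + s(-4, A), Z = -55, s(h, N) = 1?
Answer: 470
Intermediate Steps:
c(A) = 1 + 10*A (c(A) = 2 - (-10*A + 1) = 2 - (1 - 10*A) = 2 + (-1 + 10*A) = 1 + 10*A)
E(j) = 25 (E(j) = (1 + (4 + 0))² = (1 + 4)² = 5² = 25)
E(1)*c(2) + Z = 25*(1 + 10*2) - 55 = 25*(1 + 20) - 55 = 25*21 - 55 = 525 - 55 = 470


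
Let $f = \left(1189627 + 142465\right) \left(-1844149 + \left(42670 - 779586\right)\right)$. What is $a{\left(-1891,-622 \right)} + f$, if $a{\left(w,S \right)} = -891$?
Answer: $-3438216038871$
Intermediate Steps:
$f = -3438216037980$ ($f = 1332092 \left(-1844149 - 736916\right) = 1332092 \left(-2581065\right) = -3438216037980$)
$a{\left(-1891,-622 \right)} + f = -891 - 3438216037980 = -3438216038871$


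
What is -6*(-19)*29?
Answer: 3306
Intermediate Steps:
-6*(-19)*29 = 114*29 = 3306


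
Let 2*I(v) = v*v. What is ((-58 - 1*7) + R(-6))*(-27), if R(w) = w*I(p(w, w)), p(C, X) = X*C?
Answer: 106731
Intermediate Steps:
p(C, X) = C*X
I(v) = v²/2 (I(v) = (v*v)/2 = v²/2)
R(w) = w⁵/2 (R(w) = w*((w*w)²/2) = w*((w²)²/2) = w*(w⁴/2) = w⁵/2)
((-58 - 1*7) + R(-6))*(-27) = ((-58 - 1*7) + (½)*(-6)⁵)*(-27) = ((-58 - 7) + (½)*(-7776))*(-27) = (-65 - 3888)*(-27) = -3953*(-27) = 106731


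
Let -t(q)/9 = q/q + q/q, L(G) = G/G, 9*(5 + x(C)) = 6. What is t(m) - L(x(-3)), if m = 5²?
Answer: -19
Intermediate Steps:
x(C) = -13/3 (x(C) = -5 + (⅑)*6 = -5 + ⅔ = -13/3)
m = 25
L(G) = 1
t(q) = -18 (t(q) = -9*(q/q + q/q) = -9*(1 + 1) = -9*2 = -18)
t(m) - L(x(-3)) = -18 - 1*1 = -18 - 1 = -19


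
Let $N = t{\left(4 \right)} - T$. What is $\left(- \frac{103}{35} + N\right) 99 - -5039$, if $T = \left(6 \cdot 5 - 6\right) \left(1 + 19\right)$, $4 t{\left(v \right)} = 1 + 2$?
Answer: $- \frac{5977733}{140} \approx -42698.0$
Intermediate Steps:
$t{\left(v \right)} = \frac{3}{4}$ ($t{\left(v \right)} = \frac{1 + 2}{4} = \frac{1}{4} \cdot 3 = \frac{3}{4}$)
$T = 480$ ($T = \left(30 - 6\right) 20 = 24 \cdot 20 = 480$)
$N = - \frac{1917}{4}$ ($N = \frac{3}{4} - 480 = - \frac{1917}{4} \approx -479.25$)
$\left(- \frac{103}{35} + N\right) 99 - -5039 = \left(- \frac{103}{35} - \frac{1917}{4}\right) 99 - -5039 = \left(\left(-103\right) \frac{1}{35} - \frac{1917}{4}\right) 99 + 5039 = \left(- \frac{103}{35} - \frac{1917}{4}\right) 99 + 5039 = \left(- \frac{67507}{140}\right) 99 + 5039 = - \frac{6683193}{140} + 5039 = - \frac{5977733}{140}$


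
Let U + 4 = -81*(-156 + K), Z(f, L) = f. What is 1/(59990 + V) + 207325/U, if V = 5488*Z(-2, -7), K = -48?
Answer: 145169201/11567304 ≈ 12.550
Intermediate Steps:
V = -10976 (V = 5488*(-2) = -10976)
U = 16520 (U = -4 - 81*(-156 - 48) = -4 - 81*(-204) = -4 + 16524 = 16520)
1/(59990 + V) + 207325/U = 1/(59990 - 10976) + 207325/16520 = 1/49014 + 207325*(1/16520) = 1/49014 + 41465/3304 = 145169201/11567304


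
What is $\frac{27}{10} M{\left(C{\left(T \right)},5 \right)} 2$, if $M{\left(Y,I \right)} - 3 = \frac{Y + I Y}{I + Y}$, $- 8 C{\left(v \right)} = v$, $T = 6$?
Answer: $\frac{891}{85} \approx 10.482$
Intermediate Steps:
$C{\left(v \right)} = - \frac{v}{8}$
$M{\left(Y,I \right)} = 3 + \frac{Y + I Y}{I + Y}$
$\frac{27}{10} M{\left(C{\left(T \right)},5 \right)} 2 = \frac{27}{10} \frac{3 \cdot 5 + 4 \left(\left(- \frac{1}{8}\right) 6\right) + 5 \left(\left(- \frac{1}{8}\right) 6\right)}{5 - \frac{3}{4}} \cdot 2 = 27 \cdot \frac{1}{10} \frac{15 + 4 \left(- \frac{3}{4}\right) + 5 \left(- \frac{3}{4}\right)}{5 - \frac{3}{4}} \cdot 2 = \frac{27 \frac{15 - 3 - \frac{15}{4}}{\frac{17}{4}}}{10} \cdot 2 = \frac{27 \cdot \frac{4}{17} \cdot \frac{33}{4}}{10} \cdot 2 = \frac{27}{10} \cdot \frac{33}{17} \cdot 2 = \frac{891}{170} \cdot 2 = \frac{891}{85}$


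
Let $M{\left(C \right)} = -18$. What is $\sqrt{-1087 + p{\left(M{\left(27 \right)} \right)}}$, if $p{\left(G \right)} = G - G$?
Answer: $i \sqrt{1087} \approx 32.97 i$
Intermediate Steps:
$p{\left(G \right)} = 0$
$\sqrt{-1087 + p{\left(M{\left(27 \right)} \right)}} = \sqrt{-1087 + 0} = \sqrt{-1087} = i \sqrt{1087}$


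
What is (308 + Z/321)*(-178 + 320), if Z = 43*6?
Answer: 4691964/107 ≈ 43850.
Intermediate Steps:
Z = 258
(308 + Z/321)*(-178 + 320) = (308 + 258/321)*(-178 + 320) = (308 + 258*(1/321))*142 = (308 + 86/107)*142 = (33042/107)*142 = 4691964/107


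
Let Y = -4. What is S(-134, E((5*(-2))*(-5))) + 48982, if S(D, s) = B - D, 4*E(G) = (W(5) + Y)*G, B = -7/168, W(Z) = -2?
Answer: 1178783/24 ≈ 49116.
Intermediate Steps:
B = -1/24 (B = -7*1/168 = -1/24 ≈ -0.041667)
E(G) = -3*G/2 (E(G) = ((-2 - 4)*G)/4 = (-6*G)/4 = -3*G/2)
S(D, s) = -1/24 - D
S(-134, E((5*(-2))*(-5))) + 48982 = (-1/24 - 1*(-134)) + 48982 = (-1/24 + 134) + 48982 = 3215/24 + 48982 = 1178783/24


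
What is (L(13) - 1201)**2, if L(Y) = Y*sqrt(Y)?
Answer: 1444598 - 31226*sqrt(13) ≈ 1.3320e+6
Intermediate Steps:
L(Y) = Y**(3/2)
(L(13) - 1201)**2 = (13**(3/2) - 1201)**2 = (13*sqrt(13) - 1201)**2 = (-1201 + 13*sqrt(13))**2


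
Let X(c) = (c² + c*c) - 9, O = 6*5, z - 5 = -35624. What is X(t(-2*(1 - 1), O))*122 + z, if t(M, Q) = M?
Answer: -36717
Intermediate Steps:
z = -35619 (z = 5 - 35624 = -35619)
O = 30
X(c) = -9 + 2*c² (X(c) = (c² + c²) - 9 = 2*c² - 9 = -9 + 2*c²)
X(t(-2*(1 - 1), O))*122 + z = (-9 + 2*(-2*(1 - 1))²)*122 - 35619 = (-9 + 2*(-2*0)²)*122 - 35619 = (-9 + 2*0²)*122 - 35619 = (-9 + 2*0)*122 - 35619 = (-9 + 0)*122 - 35619 = -9*122 - 35619 = -1098 - 35619 = -36717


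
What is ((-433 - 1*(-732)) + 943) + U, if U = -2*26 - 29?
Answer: 1161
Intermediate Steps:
U = -81 (U = -52 - 29 = -81)
((-433 - 1*(-732)) + 943) + U = ((-433 - 1*(-732)) + 943) - 81 = ((-433 + 732) + 943) - 81 = (299 + 943) - 81 = 1242 - 81 = 1161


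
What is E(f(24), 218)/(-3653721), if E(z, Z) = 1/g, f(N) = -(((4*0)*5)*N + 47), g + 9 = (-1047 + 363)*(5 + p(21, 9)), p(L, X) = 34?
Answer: 1/97499544885 ≈ 1.0256e-11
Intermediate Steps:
g = -26685 (g = -9 + (-1047 + 363)*(5 + 34) = -9 - 684*39 = -9 - 26676 = -26685)
f(N) = -47 (f(N) = -((0*5)*N + 47) = -(0*N + 47) = -(0 + 47) = -1*47 = -47)
E(z, Z) = -1/26685 (E(z, Z) = 1/(-26685) = -1/26685)
E(f(24), 218)/(-3653721) = -1/26685/(-3653721) = -1/26685*(-1/3653721) = 1/97499544885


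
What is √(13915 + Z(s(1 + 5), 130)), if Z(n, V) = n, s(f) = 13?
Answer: 2*√3482 ≈ 118.02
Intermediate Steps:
√(13915 + Z(s(1 + 5), 130)) = √(13915 + 13) = √13928 = 2*√3482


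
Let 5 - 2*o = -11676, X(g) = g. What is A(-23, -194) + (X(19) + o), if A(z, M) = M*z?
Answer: 20643/2 ≈ 10322.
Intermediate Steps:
o = 11681/2 (o = 5/2 - ½*(-11676) = 5/2 + 5838 = 11681/2 ≈ 5840.5)
A(-23, -194) + (X(19) + o) = -194*(-23) + (19 + 11681/2) = 4462 + 11719/2 = 20643/2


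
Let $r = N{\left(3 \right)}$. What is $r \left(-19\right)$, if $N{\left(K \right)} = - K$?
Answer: $57$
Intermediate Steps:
$r = -3$ ($r = \left(-1\right) 3 = -3$)
$r \left(-19\right) = \left(-3\right) \left(-19\right) = 57$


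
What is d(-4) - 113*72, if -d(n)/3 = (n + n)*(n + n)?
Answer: -8328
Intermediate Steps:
d(n) = -12*n² (d(n) = -3*(n + n)*(n + n) = -3*2*n*2*n = -12*n²)
d(-4) - 113*72 = -12*(-4)² - 113*72 = -12*16 - 8136 = -192 - 8136 = -8328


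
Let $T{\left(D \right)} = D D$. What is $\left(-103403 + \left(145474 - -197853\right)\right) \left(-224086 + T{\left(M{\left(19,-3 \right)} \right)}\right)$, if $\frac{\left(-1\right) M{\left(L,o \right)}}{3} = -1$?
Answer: $-53761450148$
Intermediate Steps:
$M{\left(L,o \right)} = 3$ ($M{\left(L,o \right)} = \left(-3\right) \left(-1\right) = 3$)
$T{\left(D \right)} = D^{2}$
$\left(-103403 + \left(145474 - -197853\right)\right) \left(-224086 + T{\left(M{\left(19,-3 \right)} \right)}\right) = \left(-103403 + \left(145474 - -197853\right)\right) \left(-224086 + 3^{2}\right) = \left(-103403 + \left(145474 + 197853\right)\right) \left(-224086 + 9\right) = \left(-103403 + 343327\right) \left(-224077\right) = 239924 \left(-224077\right) = -53761450148$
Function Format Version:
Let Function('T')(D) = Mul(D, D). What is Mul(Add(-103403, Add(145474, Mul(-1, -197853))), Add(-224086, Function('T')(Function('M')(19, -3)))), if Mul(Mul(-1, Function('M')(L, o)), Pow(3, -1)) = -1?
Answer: -53761450148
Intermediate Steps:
Function('M')(L, o) = 3 (Function('M')(L, o) = Mul(-3, -1) = 3)
Function('T')(D) = Pow(D, 2)
Mul(Add(-103403, Add(145474, Mul(-1, -197853))), Add(-224086, Function('T')(Function('M')(19, -3)))) = Mul(Add(-103403, Add(145474, Mul(-1, -197853))), Add(-224086, Pow(3, 2))) = Mul(Add(-103403, Add(145474, 197853)), Add(-224086, 9)) = Mul(Add(-103403, 343327), -224077) = Mul(239924, -224077) = -53761450148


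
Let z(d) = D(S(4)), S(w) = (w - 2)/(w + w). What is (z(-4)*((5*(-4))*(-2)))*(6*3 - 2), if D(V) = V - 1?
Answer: -480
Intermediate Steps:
S(w) = (-2 + w)/(2*w) (S(w) = (-2 + w)/((2*w)) = (-2 + w)*(1/(2*w)) = (-2 + w)/(2*w))
D(V) = -1 + V
z(d) = -3/4 (z(d) = -1 + (1/2)*(-2 + 4)/4 = -1 + (1/2)*(1/4)*2 = -1 + 1/4 = -3/4)
(z(-4)*((5*(-4))*(-2)))*(6*3 - 2) = (-3*5*(-4)*(-2)/4)*(6*3 - 2) = (-(-15)*(-2))*(18 - 2) = -3/4*40*16 = -30*16 = -480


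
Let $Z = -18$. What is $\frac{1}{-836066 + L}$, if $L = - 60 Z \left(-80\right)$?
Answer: $- \frac{1}{922466} \approx -1.0841 \cdot 10^{-6}$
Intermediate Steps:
$L = -86400$ ($L = \left(-60\right) \left(-18\right) \left(-80\right) = 1080 \left(-80\right) = -86400$)
$\frac{1}{-836066 + L} = \frac{1}{-836066 - 86400} = \frac{1}{-922466} = - \frac{1}{922466}$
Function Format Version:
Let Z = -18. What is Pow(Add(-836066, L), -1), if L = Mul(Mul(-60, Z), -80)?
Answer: Rational(-1, 922466) ≈ -1.0841e-6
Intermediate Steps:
L = -86400 (L = Mul(Mul(-60, -18), -80) = Mul(1080, -80) = -86400)
Pow(Add(-836066, L), -1) = Pow(Add(-836066, -86400), -1) = Pow(-922466, -1) = Rational(-1, 922466)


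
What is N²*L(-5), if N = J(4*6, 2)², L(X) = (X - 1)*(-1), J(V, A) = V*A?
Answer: 31850496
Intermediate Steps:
J(V, A) = A*V
L(X) = 1 - X (L(X) = (-1 + X)*(-1) = 1 - X)
N = 2304 (N = (2*(4*6))² = (2*24)² = 48² = 2304)
N²*L(-5) = 2304²*(1 - 1*(-5)) = 5308416*(1 + 5) = 5308416*6 = 31850496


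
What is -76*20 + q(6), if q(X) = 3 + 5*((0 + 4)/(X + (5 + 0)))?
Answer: -16667/11 ≈ -1515.2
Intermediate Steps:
q(X) = 3 + 20/(5 + X) (q(X) = 3 + 5*(4/(X + 5)) = 3 + 5*(4/(5 + X)) = 3 + 20/(5 + X))
-76*20 + q(6) = -76*20 + (35 + 3*6)/(5 + 6) = -1520 + (35 + 18)/11 = -1520 + (1/11)*53 = -1520 + 53/11 = -16667/11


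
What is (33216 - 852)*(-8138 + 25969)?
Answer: 577082484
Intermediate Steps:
(33216 - 852)*(-8138 + 25969) = 32364*17831 = 577082484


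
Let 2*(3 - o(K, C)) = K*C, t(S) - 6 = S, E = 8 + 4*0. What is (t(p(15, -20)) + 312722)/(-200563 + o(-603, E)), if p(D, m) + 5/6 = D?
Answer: -1876453/1188888 ≈ -1.5783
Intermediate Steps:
E = 8 (E = 8 + 0 = 8)
p(D, m) = -⅚ + D
t(S) = 6 + S
o(K, C) = 3 - C*K/2 (o(K, C) = 3 - K*C/2 = 3 - C*K/2)
(t(p(15, -20)) + 312722)/(-200563 + o(-603, E)) = ((6 + (-⅚ + 15)) + 312722)/(-200563 + (3 - ½*8*(-603))) = ((6 + 85/6) + 312722)/(-200563 + (3 + 2412)) = (121/6 + 312722)/(-200563 + 2415) = (1876453/6)/(-198148) = (1876453/6)*(-1/198148) = -1876453/1188888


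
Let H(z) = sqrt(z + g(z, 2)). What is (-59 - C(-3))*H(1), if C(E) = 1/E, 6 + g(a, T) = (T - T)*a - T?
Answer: -176*I*sqrt(7)/3 ≈ -155.22*I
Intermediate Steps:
g(a, T) = -6 - T (g(a, T) = -6 + ((T - T)*a - T) = -6 + (0*a - T) = -6 + (0 - T) = -6 - T)
H(z) = sqrt(-8 + z) (H(z) = sqrt(z + (-6 - 1*2)) = sqrt(z + (-6 - 2)) = sqrt(z - 8) = sqrt(-8 + z))
(-59 - C(-3))*H(1) = (-59 - 1/(-3))*sqrt(-8 + 1) = (-59 - 1*(-1/3))*sqrt(-7) = (-59 + 1/3)*(I*sqrt(7)) = -176*I*sqrt(7)/3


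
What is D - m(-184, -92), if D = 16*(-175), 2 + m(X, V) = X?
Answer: -2614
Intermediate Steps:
m(X, V) = -2 + X
D = -2800
D - m(-184, -92) = -2800 - (-2 - 184) = -2800 - 1*(-186) = -2800 + 186 = -2614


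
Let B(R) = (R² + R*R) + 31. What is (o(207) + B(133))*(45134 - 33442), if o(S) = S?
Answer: 416422272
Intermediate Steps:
B(R) = 31 + 2*R² (B(R) = (R² + R²) + 31 = 2*R² + 31 = 31 + 2*R²)
(o(207) + B(133))*(45134 - 33442) = (207 + (31 + 2*133²))*(45134 - 33442) = (207 + (31 + 2*17689))*11692 = (207 + (31 + 35378))*11692 = (207 + 35409)*11692 = 35616*11692 = 416422272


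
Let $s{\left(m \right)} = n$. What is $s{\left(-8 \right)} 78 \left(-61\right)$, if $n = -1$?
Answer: $4758$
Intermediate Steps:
$s{\left(m \right)} = -1$
$s{\left(-8 \right)} 78 \left(-61\right) = \left(-1\right) 78 \left(-61\right) = \left(-78\right) \left(-61\right) = 4758$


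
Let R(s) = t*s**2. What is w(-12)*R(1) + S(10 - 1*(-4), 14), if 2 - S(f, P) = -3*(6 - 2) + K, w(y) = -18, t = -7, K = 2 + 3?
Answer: 135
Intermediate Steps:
K = 5
R(s) = -7*s**2
S(f, P) = 9 (S(f, P) = 2 - (-3*(6 - 2) + 5) = 2 - (-3*4 + 5) = 2 - (-12 + 5) = 2 - 1*(-7) = 2 + 7 = 9)
w(-12)*R(1) + S(10 - 1*(-4), 14) = -(-126)*1**2 + 9 = -(-126) + 9 = -18*(-7) + 9 = 126 + 9 = 135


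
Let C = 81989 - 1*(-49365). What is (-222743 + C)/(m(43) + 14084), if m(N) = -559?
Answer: -91389/13525 ≈ -6.7570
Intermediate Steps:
C = 131354 (C = 81989 + 49365 = 131354)
(-222743 + C)/(m(43) + 14084) = (-222743 + 131354)/(-559 + 14084) = -91389/13525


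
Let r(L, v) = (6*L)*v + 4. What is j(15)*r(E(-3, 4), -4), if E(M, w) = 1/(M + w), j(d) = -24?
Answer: 480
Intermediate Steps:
r(L, v) = 4 + 6*L*v (r(L, v) = 6*L*v + 4 = 4 + 6*L*v)
j(15)*r(E(-3, 4), -4) = -24*(4 + 6*(-4)/(-3 + 4)) = -24*(4 + 6*(-4)/1) = -24*(4 + 6*1*(-4)) = -24*(4 - 24) = -24*(-20) = 480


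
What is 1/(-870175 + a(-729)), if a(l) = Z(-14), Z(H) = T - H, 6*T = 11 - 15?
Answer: -3/2610485 ≈ -1.1492e-6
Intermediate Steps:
T = -2/3 (T = (11 - 15)/6 = (1/6)*(-4) = -2/3 ≈ -0.66667)
Z(H) = -2/3 - H
a(l) = 40/3 (a(l) = -2/3 - 1*(-14) = -2/3 + 14 = 40/3)
1/(-870175 + a(-729)) = 1/(-870175 + 40/3) = 1/(-2610485/3) = -3/2610485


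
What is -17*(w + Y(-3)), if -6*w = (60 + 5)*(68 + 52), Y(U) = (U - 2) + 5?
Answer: 22100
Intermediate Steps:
Y(U) = 3 + U (Y(U) = (-2 + U) + 5 = 3 + U)
w = -1300 (w = -(60 + 5)*(68 + 52)/6 = -65*120/6 = -⅙*7800 = -1300)
-17*(w + Y(-3)) = -17*(-1300 + (3 - 3)) = -17*(-1300 + 0) = -17*(-1300) = 22100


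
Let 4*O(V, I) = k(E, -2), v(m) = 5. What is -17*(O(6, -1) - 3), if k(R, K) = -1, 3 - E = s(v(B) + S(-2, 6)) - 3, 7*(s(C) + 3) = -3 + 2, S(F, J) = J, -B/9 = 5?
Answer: 221/4 ≈ 55.250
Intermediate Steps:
B = -45 (B = -9*5 = -45)
s(C) = -22/7 (s(C) = -3 + (-3 + 2)/7 = -3 + (⅐)*(-1) = -3 - ⅐ = -22/7)
E = 64/7 (E = 3 - (-22/7 - 3) = 3 - 1*(-43/7) = 3 + 43/7 = 64/7 ≈ 9.1429)
O(V, I) = -¼ (O(V, I) = (¼)*(-1) = -¼)
-17*(O(6, -1) - 3) = -17*(-¼ - 3) = -17*(-13/4) = 221/4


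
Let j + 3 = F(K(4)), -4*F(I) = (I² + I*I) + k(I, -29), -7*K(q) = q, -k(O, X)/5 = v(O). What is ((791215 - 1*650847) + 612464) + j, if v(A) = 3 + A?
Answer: 147555047/196 ≈ 7.5283e+5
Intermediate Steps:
k(O, X) = -15 - 5*O (k(O, X) = -5*(3 + O) = -15 - 5*O)
K(q) = -q/7
F(I) = 15/4 - I²/2 + 5*I/4 (F(I) = -((I² + I*I) + (-15 - 5*I))/4 = -((I² + I²) + (-15 - 5*I))/4 = -(2*I² + (-15 - 5*I))/4 = -(-15 - 5*I + 2*I²)/4 = 15/4 - I²/2 + 5*I/4)
j = -25/196 (j = -3 + (15/4 - (-⅐*4)²/2 + 5*(-⅐*4)/4) = -3 + (15/4 - (-4/7)²/2 + (5/4)*(-4/7)) = -3 + (15/4 - ½*16/49 - 5/7) = -3 + (15/4 - 8/49 - 5/7) = -3 + 563/196 = -25/196 ≈ -0.12755)
((791215 - 1*650847) + 612464) + j = ((791215 - 1*650847) + 612464) - 25/196 = ((791215 - 650847) + 612464) - 25/196 = (140368 + 612464) - 25/196 = 752832 - 25/196 = 147555047/196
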